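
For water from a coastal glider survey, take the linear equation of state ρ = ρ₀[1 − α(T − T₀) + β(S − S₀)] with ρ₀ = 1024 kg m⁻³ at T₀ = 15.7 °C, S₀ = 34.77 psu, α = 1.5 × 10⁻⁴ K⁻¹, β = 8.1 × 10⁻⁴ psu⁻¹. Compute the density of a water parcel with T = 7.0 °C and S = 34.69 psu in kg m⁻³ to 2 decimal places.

T − T₀ = -8.7 K, S − S₀ = -0.08 psu.
Bracket = 1 − α·(-8.7) + β·(-0.08) = 1 + (1.2402 × 10⁻³) = 1.0012402.
ρ = 1024 × 1.0012402 = 1025.27 kg m⁻³.

1025.27 kg m⁻³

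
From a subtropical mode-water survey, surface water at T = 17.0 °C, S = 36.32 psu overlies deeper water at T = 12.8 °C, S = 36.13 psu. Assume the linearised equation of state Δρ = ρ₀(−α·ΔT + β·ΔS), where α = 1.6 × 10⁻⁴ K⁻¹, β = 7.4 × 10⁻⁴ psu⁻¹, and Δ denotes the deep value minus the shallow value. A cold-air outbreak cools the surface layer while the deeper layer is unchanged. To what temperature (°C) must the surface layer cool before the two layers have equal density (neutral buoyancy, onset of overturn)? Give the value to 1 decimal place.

13.7 °C

Neutral buoyancy requires Δρ = 0, i.e. −α(T_deep − T_surf′) + β(S_deep − S_surf) = 0.
T_surf′ = T_deep − (β/α)·ΔS = 12.8 − (7.4 × 10⁻⁴/1.6 × 10⁻⁴)·(-0.19) = 13.679 °C.
Cooling required: 17.0 − (13.679) = 3.321 °C.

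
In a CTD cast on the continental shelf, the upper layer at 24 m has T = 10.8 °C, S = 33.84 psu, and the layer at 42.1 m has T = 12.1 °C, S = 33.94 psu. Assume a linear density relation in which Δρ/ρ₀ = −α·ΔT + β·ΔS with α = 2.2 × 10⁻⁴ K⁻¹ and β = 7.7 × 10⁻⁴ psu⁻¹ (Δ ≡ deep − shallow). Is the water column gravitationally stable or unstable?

unstable

ΔT = 12.1 − 10.8 = +1.3 K and ΔS = 33.94 − 33.84 = +0.10 psu (deep − shallow).
−αΔT = -2.86 × 10⁻⁴; βΔS = 7.70 × 10⁻⁵; sum Δρ/ρ₀ = -2.09 × 10⁻⁴.
Δρ/ρ₀ < 0, so Δρ < 0: deeper water is lighter → statically unstable; the column would overturn.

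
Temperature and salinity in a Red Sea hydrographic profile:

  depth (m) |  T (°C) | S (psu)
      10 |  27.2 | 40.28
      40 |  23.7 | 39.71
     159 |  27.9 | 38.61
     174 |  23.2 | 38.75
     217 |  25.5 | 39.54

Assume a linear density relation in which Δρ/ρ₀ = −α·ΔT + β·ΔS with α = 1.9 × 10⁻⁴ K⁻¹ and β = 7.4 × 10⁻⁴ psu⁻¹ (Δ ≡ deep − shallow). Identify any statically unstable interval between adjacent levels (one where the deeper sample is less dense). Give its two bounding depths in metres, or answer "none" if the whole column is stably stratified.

Evaluate Δρ/ρ₀ = −αΔT + βΔS across each adjacent pair:
  10–40 m: −αΔT+βΔS = −(1.9 × 10⁻⁴)(-3.5)+(7.4 × 10⁻⁴)(-0.57) = 2.4 × 10⁻⁴ → stable
  40–159 m: −αΔT+βΔS = −(1.9 × 10⁻⁴)(+4.2)+(7.4 × 10⁻⁴)(-1.10) = -1.6 × 10⁻³ → UNSTABLE
  159–174 m: −αΔT+βΔS = −(1.9 × 10⁻⁴)(-4.7)+(7.4 × 10⁻⁴)(+0.14) = 1.0 × 10⁻³ → stable
  174–217 m: −αΔT+βΔS = −(1.9 × 10⁻⁴)(+2.3)+(7.4 × 10⁻⁴)(+0.79) = 1.5 × 10⁻⁴ → stable
The 40–159 m interval has Δρ < 0: lighter water underlies denser water.

40–159 m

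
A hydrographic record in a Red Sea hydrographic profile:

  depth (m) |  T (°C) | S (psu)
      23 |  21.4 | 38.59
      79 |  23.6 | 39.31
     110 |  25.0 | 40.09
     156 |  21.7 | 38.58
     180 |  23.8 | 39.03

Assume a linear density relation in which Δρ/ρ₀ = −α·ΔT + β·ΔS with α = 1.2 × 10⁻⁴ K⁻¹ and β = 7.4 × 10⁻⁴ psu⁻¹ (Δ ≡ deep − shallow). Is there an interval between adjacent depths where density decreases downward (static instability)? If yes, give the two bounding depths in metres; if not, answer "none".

110–156 m

Evaluate Δρ/ρ₀ = −αΔT + βΔS across each adjacent pair:
  23–79 m: −αΔT+βΔS = −(1.2 × 10⁻⁴)(+2.2)+(7.4 × 10⁻⁴)(+0.72) = 2.7 × 10⁻⁴ → stable
  79–110 m: −αΔT+βΔS = −(1.2 × 10⁻⁴)(+1.4)+(7.4 × 10⁻⁴)(+0.78) = 4.1 × 10⁻⁴ → stable
  110–156 m: −αΔT+βΔS = −(1.2 × 10⁻⁴)(-3.3)+(7.4 × 10⁻⁴)(-1.51) = -7.2 × 10⁻⁴ → UNSTABLE
  156–180 m: −αΔT+βΔS = −(1.2 × 10⁻⁴)(+2.1)+(7.4 × 10⁻⁴)(+0.45) = 8.1 × 10⁻⁵ → stable
The 110–156 m interval has Δρ < 0: lighter water underlies denser water.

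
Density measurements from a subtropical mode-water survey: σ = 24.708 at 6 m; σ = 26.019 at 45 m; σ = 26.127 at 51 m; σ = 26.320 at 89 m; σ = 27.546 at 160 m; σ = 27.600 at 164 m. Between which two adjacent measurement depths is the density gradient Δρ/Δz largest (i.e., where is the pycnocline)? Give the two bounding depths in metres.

6–45 m

Compute the density gradient over each adjacent pair:
  6–45 m: Δρ/Δz = 1.311/39 = 0.034 kg m⁻⁴
  45–51 m: Δρ/Δz = 0.108/6 = 0.018 kg m⁻⁴
  51–89 m: Δρ/Δz = 0.193/38 = 5.1 × 10⁻³ kg m⁻⁴
  89–160 m: Δρ/Δz = 1.226/71 = 0.017 kg m⁻⁴
  160–164 m: Δρ/Δz = 0.054/4 = 0.013 kg m⁻⁴
The largest gradient is in the 6–45 m interval — the pycnocline.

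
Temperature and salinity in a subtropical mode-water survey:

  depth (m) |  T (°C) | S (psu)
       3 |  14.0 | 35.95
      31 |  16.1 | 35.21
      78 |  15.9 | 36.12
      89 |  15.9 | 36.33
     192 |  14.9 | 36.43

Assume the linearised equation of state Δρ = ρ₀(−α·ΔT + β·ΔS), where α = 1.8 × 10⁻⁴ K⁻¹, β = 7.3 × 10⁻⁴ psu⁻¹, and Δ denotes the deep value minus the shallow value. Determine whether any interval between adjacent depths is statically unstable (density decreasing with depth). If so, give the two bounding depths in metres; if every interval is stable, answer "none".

3–31 m

Evaluate Δρ/ρ₀ = −αΔT + βΔS across each adjacent pair:
  3–31 m: −αΔT+βΔS = −(1.8 × 10⁻⁴)(+2.1)+(7.3 × 10⁻⁴)(-0.74) = -9.2 × 10⁻⁴ → UNSTABLE
  31–78 m: −αΔT+βΔS = −(1.8 × 10⁻⁴)(-0.2)+(7.3 × 10⁻⁴)(+0.91) = 7.0 × 10⁻⁴ → stable
  78–89 m: −αΔT+βΔS = −(1.8 × 10⁻⁴)(+0.0)+(7.3 × 10⁻⁴)(+0.21) = 1.5 × 10⁻⁴ → stable
  89–192 m: −αΔT+βΔS = −(1.8 × 10⁻⁴)(-1.0)+(7.3 × 10⁻⁴)(+0.10) = 2.5 × 10⁻⁴ → stable
The 3–31 m interval has Δρ < 0: lighter water underlies denser water.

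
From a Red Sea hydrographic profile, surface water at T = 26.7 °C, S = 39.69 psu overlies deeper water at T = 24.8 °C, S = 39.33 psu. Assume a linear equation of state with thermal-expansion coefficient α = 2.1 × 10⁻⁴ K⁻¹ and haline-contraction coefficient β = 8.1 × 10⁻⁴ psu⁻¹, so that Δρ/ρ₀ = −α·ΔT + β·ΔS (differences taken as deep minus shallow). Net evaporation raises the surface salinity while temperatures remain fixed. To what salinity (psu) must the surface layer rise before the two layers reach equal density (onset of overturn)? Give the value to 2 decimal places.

39.82 psu

Neutral buoyancy requires −α(T_deep − T_surf) + β(S_deep − S_surf′) = 0.
S_surf′ = S_deep − (α/β)·ΔT = 39.33 − (2.1 × 10⁻⁴/8.1 × 10⁻⁴)·(-1.9) = 39.8226 psu.
Increase required: 39.8226 − 39.69 = 0.1326 psu.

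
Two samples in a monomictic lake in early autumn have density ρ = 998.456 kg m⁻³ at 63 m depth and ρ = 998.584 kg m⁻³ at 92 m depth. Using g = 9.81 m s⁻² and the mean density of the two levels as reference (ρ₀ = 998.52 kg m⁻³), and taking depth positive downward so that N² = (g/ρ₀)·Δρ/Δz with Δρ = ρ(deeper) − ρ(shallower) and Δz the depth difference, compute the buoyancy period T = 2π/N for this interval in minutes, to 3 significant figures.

Δρ = 998.584 − 998.456 = 0.128 kg m⁻³ over Δz = 92 − 63 = 29 m.
N² = (9.81/998.52) × (0.128/29) = 4.3363 × 10⁻⁵ s⁻².
N = √(4.3363 × 10⁻⁵) = 6.5851 × 10⁻³ rad s⁻¹, so T = 2π/N = 954.15 s = 15.902 min ≈ 15.9 min.

15.9 min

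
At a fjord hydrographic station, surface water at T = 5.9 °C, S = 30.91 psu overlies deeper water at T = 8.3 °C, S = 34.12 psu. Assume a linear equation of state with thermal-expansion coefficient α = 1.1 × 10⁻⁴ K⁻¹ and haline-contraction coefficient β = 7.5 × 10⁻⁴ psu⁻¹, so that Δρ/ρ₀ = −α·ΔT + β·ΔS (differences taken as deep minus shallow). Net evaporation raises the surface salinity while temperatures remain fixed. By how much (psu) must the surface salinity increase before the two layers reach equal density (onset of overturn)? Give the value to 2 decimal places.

2.86 psu

Neutral buoyancy requires −α(T_deep − T_surf) + β(S_deep − S_surf′) = 0.
S_surf′ = S_deep − (α/β)·ΔT = 34.12 − (1.1 × 10⁻⁴/7.5 × 10⁻⁴)·(+2.4) = 33.7680 psu.
Increase required: 33.7680 − 30.91 = 2.8580 psu.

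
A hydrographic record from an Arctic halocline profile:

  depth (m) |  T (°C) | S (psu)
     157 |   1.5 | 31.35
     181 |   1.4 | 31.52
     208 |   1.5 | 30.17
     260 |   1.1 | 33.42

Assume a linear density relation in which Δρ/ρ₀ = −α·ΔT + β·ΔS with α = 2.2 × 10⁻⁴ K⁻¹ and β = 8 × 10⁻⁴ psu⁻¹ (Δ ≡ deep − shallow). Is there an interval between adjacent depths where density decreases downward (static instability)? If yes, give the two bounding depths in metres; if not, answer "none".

181–208 m

Evaluate Δρ/ρ₀ = −αΔT + βΔS across each adjacent pair:
  157–181 m: −αΔT+βΔS = −(2.2 × 10⁻⁴)(-0.1)+(8 × 10⁻⁴)(+0.17) = 1.6 × 10⁻⁴ → stable
  181–208 m: −αΔT+βΔS = −(2.2 × 10⁻⁴)(+0.1)+(8 × 10⁻⁴)(-1.35) = -1.1 × 10⁻³ → UNSTABLE
  208–260 m: −αΔT+βΔS = −(2.2 × 10⁻⁴)(-0.4)+(8 × 10⁻⁴)(+3.25) = 2.7 × 10⁻³ → stable
The 181–208 m interval has Δρ < 0: lighter water underlies denser water.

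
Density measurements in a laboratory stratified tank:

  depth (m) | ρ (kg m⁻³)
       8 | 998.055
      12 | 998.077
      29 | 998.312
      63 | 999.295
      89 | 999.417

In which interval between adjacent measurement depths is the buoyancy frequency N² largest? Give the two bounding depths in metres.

29–63 m

Compute the density gradient over each adjacent pair:
  8–12 m: Δρ/Δz = 0.022/4 = 5.5 × 10⁻³ kg m⁻⁴
  12–29 m: Δρ/Δz = 0.235/17 = 0.014 kg m⁻⁴
  29–63 m: Δρ/Δz = 0.983/34 = 0.029 kg m⁻⁴
  63–89 m: Δρ/Δz = 0.122/26 = 4.7 × 10⁻³ kg m⁻⁴
The largest gradient is in the 29–63 m interval — the pycnocline.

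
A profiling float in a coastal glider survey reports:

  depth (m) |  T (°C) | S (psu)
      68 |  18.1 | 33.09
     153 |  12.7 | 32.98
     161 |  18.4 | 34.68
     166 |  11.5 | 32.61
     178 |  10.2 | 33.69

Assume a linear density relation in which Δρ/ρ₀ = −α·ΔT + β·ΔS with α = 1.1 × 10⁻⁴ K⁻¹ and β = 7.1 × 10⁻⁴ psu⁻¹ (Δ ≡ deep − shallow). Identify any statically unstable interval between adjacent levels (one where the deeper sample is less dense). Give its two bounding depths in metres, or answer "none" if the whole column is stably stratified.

161–166 m

Evaluate Δρ/ρ₀ = −αΔT + βΔS across each adjacent pair:
  68–153 m: −αΔT+βΔS = −(1.1 × 10⁻⁴)(-5.4)+(7.1 × 10⁻⁴)(-0.11) = 5.2 × 10⁻⁴ → stable
  153–161 m: −αΔT+βΔS = −(1.1 × 10⁻⁴)(+5.7)+(7.1 × 10⁻⁴)(+1.70) = 5.8 × 10⁻⁴ → stable
  161–166 m: −αΔT+βΔS = −(1.1 × 10⁻⁴)(-6.9)+(7.1 × 10⁻⁴)(-2.07) = -7.1 × 10⁻⁴ → UNSTABLE
  166–178 m: −αΔT+βΔS = −(1.1 × 10⁻⁴)(-1.3)+(7.1 × 10⁻⁴)(+1.08) = 9.1 × 10⁻⁴ → stable
The 161–166 m interval has Δρ < 0: lighter water underlies denser water.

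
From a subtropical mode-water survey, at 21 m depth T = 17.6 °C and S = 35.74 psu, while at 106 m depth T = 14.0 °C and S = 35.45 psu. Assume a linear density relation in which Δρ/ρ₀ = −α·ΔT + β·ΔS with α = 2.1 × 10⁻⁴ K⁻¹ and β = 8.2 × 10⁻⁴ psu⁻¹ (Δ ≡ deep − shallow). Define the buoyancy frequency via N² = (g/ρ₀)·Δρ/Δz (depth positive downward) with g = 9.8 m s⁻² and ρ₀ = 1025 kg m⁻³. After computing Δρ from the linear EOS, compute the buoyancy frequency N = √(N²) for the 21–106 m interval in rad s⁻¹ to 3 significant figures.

ΔT = -3.6 K, ΔS = -0.29 psu (deep − shallow).
Δρ/ρ₀ = −αΔT + βΔS = 7.56 × 10⁻⁴ − 2.378 × 10⁻⁴ = 5.182 × 10⁻⁴, so Δρ ≈ 0.5312 kg m⁻³.
N² = (g/ρ₀)·Δρ/Δz = g·(Δρ/ρ₀)/Δz = 9.8 × 5.182 × 10⁻⁴ / 85 = 5.9745 × 10⁻⁵ s⁻².
N = √(5.9745 × 10⁻⁵) = 7.7295 × 10⁻³ rad s⁻¹ ≈ 7.73 × 10⁻³ rad s⁻¹.

7.73 × 10⁻³ rad s⁻¹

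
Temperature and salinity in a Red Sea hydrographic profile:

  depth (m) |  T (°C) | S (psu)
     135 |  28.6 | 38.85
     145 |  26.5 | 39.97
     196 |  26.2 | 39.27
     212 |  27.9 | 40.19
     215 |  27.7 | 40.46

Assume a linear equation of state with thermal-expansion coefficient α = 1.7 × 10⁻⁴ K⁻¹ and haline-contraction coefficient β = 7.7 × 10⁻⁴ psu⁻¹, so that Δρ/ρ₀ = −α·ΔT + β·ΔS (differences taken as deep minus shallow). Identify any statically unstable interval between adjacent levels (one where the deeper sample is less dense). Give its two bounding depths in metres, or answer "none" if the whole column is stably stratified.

145–196 m

Evaluate Δρ/ρ₀ = −αΔT + βΔS across each adjacent pair:
  135–145 m: −αΔT+βΔS = −(1.7 × 10⁻⁴)(-2.1)+(7.7 × 10⁻⁴)(+1.12) = 1.2 × 10⁻³ → stable
  145–196 m: −αΔT+βΔS = −(1.7 × 10⁻⁴)(-0.3)+(7.7 × 10⁻⁴)(-0.70) = -4.9 × 10⁻⁴ → UNSTABLE
  196–212 m: −αΔT+βΔS = −(1.7 × 10⁻⁴)(+1.7)+(7.7 × 10⁻⁴)(+0.92) = 4.2 × 10⁻⁴ → stable
  212–215 m: −αΔT+βΔS = −(1.7 × 10⁻⁴)(-0.2)+(7.7 × 10⁻⁴)(+0.27) = 2.4 × 10⁻⁴ → stable
The 145–196 m interval has Δρ < 0: lighter water underlies denser water.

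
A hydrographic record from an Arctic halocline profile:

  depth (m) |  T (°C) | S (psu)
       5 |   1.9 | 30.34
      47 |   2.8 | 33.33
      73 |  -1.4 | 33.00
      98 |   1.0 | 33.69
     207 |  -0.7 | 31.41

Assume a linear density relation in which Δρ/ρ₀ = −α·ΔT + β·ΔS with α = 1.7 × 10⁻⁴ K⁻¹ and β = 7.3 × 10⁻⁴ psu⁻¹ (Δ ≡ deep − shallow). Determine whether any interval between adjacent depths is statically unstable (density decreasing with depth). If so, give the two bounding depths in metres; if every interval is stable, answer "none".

98–207 m

Evaluate Δρ/ρ₀ = −αΔT + βΔS across each adjacent pair:
  5–47 m: −αΔT+βΔS = −(1.7 × 10⁻⁴)(+0.9)+(7.3 × 10⁻⁴)(+2.99) = 2.0 × 10⁻³ → stable
  47–73 m: −αΔT+βΔS = −(1.7 × 10⁻⁴)(-4.2)+(7.3 × 10⁻⁴)(-0.33) = 4.7 × 10⁻⁴ → stable
  73–98 m: −αΔT+βΔS = −(1.7 × 10⁻⁴)(+2.4)+(7.3 × 10⁻⁴)(+0.69) = 9.6 × 10⁻⁵ → stable
  98–207 m: −αΔT+βΔS = −(1.7 × 10⁻⁴)(-1.7)+(7.3 × 10⁻⁴)(-2.28) = -1.4 × 10⁻³ → UNSTABLE
The 98–207 m interval has Δρ < 0: lighter water underlies denser water.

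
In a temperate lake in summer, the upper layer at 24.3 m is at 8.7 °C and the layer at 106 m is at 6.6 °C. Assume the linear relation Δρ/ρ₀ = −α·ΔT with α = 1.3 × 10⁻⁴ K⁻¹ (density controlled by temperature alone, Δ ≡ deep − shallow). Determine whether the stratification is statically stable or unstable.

ΔT = 6.6 − 8.7 = -2.1 K, so Δρ/ρ₀ = −αΔT = 2.73 × 10⁻⁴.
Δρ/ρ₀ > 0, so Δρ > 0: deeper water is denser → statically stable.

stable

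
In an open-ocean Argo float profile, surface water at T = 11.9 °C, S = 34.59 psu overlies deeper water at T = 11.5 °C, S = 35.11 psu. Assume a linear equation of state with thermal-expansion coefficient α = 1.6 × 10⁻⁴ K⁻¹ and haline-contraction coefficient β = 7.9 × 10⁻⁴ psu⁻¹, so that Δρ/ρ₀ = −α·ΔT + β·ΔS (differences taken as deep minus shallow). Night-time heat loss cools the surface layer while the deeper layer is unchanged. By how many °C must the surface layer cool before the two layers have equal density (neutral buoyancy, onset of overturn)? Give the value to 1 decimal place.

Neutral buoyancy requires Δρ = 0, i.e. −α(T_deep − T_surf′) + β(S_deep − S_surf) = 0.
T_surf′ = T_deep − (β/α)·ΔS = 11.5 − (7.9 × 10⁻⁴/1.6 × 10⁻⁴)·(+0.52) = 8.933 °C.
Cooling required: 11.9 − (8.933) = 2.967 °C.

3.0 °C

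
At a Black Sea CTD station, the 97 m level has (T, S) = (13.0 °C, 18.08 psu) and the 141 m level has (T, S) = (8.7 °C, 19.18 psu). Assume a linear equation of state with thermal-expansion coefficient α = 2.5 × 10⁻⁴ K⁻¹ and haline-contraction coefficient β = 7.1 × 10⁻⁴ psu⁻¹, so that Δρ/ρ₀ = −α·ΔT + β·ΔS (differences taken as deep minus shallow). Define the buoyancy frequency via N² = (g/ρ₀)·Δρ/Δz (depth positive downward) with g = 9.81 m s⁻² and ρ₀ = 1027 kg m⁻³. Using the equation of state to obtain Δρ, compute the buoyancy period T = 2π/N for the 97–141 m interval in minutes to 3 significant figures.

ΔT = -4.3 K, ΔS = +1.10 psu (deep − shallow).
Δρ/ρ₀ = −αΔT + βΔS = 1.075 × 10⁻³ + 7.81 × 10⁻⁴ = 1.856 × 10⁻³, so Δρ ≈ 1.906 kg m⁻³.
N² = (g/ρ₀)·Δρ/Δz = g·(Δρ/ρ₀)/Δz = 9.81 × 1.856 × 10⁻³ / 44 = 4.1380 × 10⁻⁴ s⁻².
N = √(4.1380 × 10⁻⁴) = 0.020342 rad s⁻¹ → T = 2π/N = 308.88 s = 5.1480 min ≈ 5.15 min.

5.15 min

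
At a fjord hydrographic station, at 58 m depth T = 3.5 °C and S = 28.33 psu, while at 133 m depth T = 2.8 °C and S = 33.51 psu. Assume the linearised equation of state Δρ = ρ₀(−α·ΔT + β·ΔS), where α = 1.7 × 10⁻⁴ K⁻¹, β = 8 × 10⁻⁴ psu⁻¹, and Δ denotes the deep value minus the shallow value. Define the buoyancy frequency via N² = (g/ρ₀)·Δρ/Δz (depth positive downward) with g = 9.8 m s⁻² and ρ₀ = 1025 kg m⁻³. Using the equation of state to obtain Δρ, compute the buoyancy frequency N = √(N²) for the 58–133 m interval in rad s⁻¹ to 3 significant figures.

ΔT = -0.7 K, ΔS = +5.18 psu (deep − shallow).
Δρ/ρ₀ = −αΔT + βΔS = 1.19 × 10⁻⁴ + 4.144 × 10⁻³ = 4.263 × 10⁻³, so Δρ ≈ 4.370 kg m⁻³.
N² = (g/ρ₀)·Δρ/Δz = g·(Δρ/ρ₀)/Δz = 9.8 × 4.263 × 10⁻³ / 75 = 5.5703 × 10⁻⁴ s⁻².
N = √(5.5703 × 10⁻⁴) = 0.023601 rad s⁻¹ ≈ 0.0236 rad s⁻¹.

0.0236 rad s⁻¹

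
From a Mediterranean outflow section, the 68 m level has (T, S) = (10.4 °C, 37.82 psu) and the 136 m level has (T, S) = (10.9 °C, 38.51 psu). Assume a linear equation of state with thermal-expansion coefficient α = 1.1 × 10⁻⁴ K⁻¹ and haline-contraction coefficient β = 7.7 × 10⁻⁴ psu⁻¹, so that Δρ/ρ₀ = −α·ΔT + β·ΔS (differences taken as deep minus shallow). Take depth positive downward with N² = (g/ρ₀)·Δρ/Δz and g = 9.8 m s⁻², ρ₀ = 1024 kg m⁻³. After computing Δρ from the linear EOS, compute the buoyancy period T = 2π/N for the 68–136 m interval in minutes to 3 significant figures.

12.6 min

ΔT = +0.5 K, ΔS = +0.69 psu (deep − shallow).
Δρ/ρ₀ = −αΔT + βΔS = -5.50 × 10⁻⁵ + 5.313 × 10⁻⁴ = 4.763 × 10⁻⁴, so Δρ ≈ 0.4877 kg m⁻³.
N² = (g/ρ₀)·Δρ/Δz = g·(Δρ/ρ₀)/Δz = 9.8 × 4.763 × 10⁻⁴ / 68 = 6.8643 × 10⁻⁵ s⁻².
N = √(6.8643 × 10⁻⁵) = 8.2851 × 10⁻³ rad s⁻¹ → T = 2π/N = 758.37 s = 12.639 min ≈ 12.6 min.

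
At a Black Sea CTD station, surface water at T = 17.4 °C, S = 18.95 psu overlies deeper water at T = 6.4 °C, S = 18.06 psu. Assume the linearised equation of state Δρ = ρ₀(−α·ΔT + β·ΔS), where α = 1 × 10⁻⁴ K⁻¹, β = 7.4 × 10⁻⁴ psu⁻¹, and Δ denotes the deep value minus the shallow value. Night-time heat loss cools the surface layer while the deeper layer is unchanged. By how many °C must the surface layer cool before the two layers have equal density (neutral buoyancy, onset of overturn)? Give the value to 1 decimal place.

4.4 °C

Neutral buoyancy requires Δρ = 0, i.e. −α(T_deep − T_surf′) + β(S_deep − S_surf) = 0.
T_surf′ = T_deep − (β/α)·ΔS = 6.4 − (7.4 × 10⁻⁴/1 × 10⁻⁴)·(-0.89) = 12.986 °C.
Cooling required: 17.4 − (12.986) = 4.414 °C.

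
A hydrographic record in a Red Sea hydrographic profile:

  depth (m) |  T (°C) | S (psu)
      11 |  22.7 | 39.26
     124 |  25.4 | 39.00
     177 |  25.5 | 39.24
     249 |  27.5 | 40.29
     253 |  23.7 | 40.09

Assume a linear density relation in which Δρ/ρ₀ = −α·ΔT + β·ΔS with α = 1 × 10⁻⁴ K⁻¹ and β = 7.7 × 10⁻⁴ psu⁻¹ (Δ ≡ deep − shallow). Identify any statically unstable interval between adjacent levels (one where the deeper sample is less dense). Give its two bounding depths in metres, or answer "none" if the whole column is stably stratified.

Evaluate Δρ/ρ₀ = −αΔT + βΔS across each adjacent pair:
  11–124 m: −αΔT+βΔS = −(1 × 10⁻⁴)(+2.7)+(7.7 × 10⁻⁴)(-0.26) = -4.7 × 10⁻⁴ → UNSTABLE
  124–177 m: −αΔT+βΔS = −(1 × 10⁻⁴)(+0.1)+(7.7 × 10⁻⁴)(+0.24) = 1.7 × 10⁻⁴ → stable
  177–249 m: −αΔT+βΔS = −(1 × 10⁻⁴)(+2.0)+(7.7 × 10⁻⁴)(+1.05) = 6.1 × 10⁻⁴ → stable
  249–253 m: −αΔT+βΔS = −(1 × 10⁻⁴)(-3.8)+(7.7 × 10⁻⁴)(-0.20) = 2.3 × 10⁻⁴ → stable
The 11–124 m interval has Δρ < 0: lighter water underlies denser water.

11–124 m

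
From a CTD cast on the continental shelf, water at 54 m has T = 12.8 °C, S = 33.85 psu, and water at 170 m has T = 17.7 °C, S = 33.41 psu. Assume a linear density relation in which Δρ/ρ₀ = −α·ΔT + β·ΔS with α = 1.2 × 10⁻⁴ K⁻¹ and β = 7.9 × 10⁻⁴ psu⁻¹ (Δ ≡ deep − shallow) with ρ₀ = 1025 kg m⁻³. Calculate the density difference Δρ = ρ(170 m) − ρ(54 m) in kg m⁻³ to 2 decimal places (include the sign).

-0.96 kg m⁻³

ΔT = +4.9 K, ΔS = -0.44 psu (deep − shallow).
Δρ/ρ₀ = −(1.2 × 10⁻⁴)(+4.9) + (7.9 × 10⁻⁴)(-0.44) = -9.356 × 10⁻⁴.
Δρ = 1025 × (-9.356 × 10⁻⁴) = -0.96 kg m⁻³.
Negative Δρ: lighter below, statically unstable.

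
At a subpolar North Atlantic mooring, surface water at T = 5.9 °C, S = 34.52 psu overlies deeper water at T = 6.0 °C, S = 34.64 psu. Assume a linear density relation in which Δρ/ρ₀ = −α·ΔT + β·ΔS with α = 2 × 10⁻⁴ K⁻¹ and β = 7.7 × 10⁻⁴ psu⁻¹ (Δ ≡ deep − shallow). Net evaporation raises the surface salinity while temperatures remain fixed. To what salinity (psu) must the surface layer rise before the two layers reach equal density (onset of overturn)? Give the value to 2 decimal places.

34.61 psu

Neutral buoyancy requires −α(T_deep − T_surf) + β(S_deep − S_surf′) = 0.
S_surf′ = S_deep − (α/β)·ΔT = 34.64 − (2 × 10⁻⁴/7.7 × 10⁻⁴)·(+0.1) = 34.6140 psu.
Increase required: 34.6140 − 34.52 = 0.0940 psu.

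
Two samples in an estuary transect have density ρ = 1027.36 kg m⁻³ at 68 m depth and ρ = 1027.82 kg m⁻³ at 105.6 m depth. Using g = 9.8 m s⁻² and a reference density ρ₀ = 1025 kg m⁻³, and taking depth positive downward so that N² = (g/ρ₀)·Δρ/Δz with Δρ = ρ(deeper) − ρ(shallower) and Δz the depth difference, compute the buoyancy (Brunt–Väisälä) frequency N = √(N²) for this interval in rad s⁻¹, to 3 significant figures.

Δρ = 1027.82 − 1027.36 = 0.46 kg m⁻³ over Δz = 105.6 − 68 = 37.6 m.
N² = (9.8/1025) × (0.46/37.6) = 1.1697 × 10⁻⁴ s⁻².
N = √(1.1697 × 10⁻⁴) = 0.010815 rad s⁻¹ ≈ 0.0108 rad s⁻¹.

0.0108 rad s⁻¹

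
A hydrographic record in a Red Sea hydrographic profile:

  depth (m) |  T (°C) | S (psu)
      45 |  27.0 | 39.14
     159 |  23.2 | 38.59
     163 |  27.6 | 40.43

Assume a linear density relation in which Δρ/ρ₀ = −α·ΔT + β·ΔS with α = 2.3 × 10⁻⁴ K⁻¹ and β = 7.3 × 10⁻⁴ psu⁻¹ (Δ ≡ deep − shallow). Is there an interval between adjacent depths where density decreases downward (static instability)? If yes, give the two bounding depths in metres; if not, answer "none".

none

Evaluate Δρ/ρ₀ = −αΔT + βΔS across each adjacent pair:
  45–159 m: −αΔT+βΔS = −(2.3 × 10⁻⁴)(-3.8)+(7.3 × 10⁻⁴)(-0.55) = 4.7 × 10⁻⁴ → stable
  159–163 m: −αΔT+βΔS = −(2.3 × 10⁻⁴)(+4.4)+(7.3 × 10⁻⁴)(+1.84) = 3.3 × 10⁻⁴ → stable
Every interval has Δρ > 0: the column is stably stratified throughout.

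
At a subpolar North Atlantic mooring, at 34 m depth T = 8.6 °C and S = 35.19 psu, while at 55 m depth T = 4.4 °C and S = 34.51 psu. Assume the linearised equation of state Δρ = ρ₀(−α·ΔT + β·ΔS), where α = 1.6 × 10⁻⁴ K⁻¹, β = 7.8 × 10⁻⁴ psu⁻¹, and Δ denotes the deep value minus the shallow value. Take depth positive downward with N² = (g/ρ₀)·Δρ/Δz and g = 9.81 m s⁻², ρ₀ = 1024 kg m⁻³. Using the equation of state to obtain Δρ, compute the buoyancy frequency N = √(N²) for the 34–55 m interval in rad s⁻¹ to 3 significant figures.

8.13 × 10⁻³ rad s⁻¹

ΔT = -4.2 K, ΔS = -0.68 psu (deep − shallow).
Δρ/ρ₀ = −αΔT + βΔS = 6.72 × 10⁻⁴ − 5.304 × 10⁻⁴ = 1.416 × 10⁻⁴, so Δρ ≈ 0.1450 kg m⁻³.
N² = (g/ρ₀)·Δρ/Δz = g·(Δρ/ρ₀)/Δz = 9.81 × 1.416 × 10⁻⁴ / 21 = 6.6147 × 10⁻⁵ s⁻².
N = √(6.6147 × 10⁻⁵) = 8.1331 × 10⁻³ rad s⁻¹ ≈ 8.13 × 10⁻³ rad s⁻¹.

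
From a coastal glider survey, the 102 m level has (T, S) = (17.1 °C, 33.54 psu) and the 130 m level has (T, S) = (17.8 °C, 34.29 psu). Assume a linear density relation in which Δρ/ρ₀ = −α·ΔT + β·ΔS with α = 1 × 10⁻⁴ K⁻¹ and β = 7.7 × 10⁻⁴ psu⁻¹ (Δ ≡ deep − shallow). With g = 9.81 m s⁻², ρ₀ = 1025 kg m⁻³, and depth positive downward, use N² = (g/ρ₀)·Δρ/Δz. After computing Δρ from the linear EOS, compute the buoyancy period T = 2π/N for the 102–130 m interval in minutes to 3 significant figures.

ΔT = +0.7 K, ΔS = +0.75 psu (deep − shallow).
Δρ/ρ₀ = −αΔT + βΔS = -7.00 × 10⁻⁵ + 5.775 × 10⁻⁴ = 5.075 × 10⁻⁴, so Δρ ≈ 0.5202 kg m⁻³.
N² = (g/ρ₀)·Δρ/Δz = g·(Δρ/ρ₀)/Δz = 9.81 × 5.075 × 10⁻⁴ / 28 = 1.7781 × 10⁻⁴ s⁻².
N = √(1.7781 × 10⁻⁴) = 0.013335 rad s⁻¹ → T = 2π/N = 471.18 s = 7.8530 min ≈ 7.85 min.

7.85 min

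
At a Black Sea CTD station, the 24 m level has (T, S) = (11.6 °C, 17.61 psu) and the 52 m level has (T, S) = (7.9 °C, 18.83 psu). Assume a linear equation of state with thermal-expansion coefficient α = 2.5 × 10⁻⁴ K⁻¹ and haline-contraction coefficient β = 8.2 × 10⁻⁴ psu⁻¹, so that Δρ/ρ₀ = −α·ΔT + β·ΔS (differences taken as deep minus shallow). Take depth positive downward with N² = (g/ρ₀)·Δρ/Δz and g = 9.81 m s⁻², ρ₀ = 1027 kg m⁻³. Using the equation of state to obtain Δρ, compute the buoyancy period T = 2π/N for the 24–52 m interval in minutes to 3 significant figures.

4.03 min

ΔT = -3.7 K, ΔS = +1.22 psu (deep − shallow).
Δρ/ρ₀ = −αΔT + βΔS = 9.25 × 10⁻⁴ + 1.0004 × 10⁻³ = 1.9254 × 10⁻³, so Δρ ≈ 1.977 kg m⁻³.
N² = (g/ρ₀)·Δρ/Δz = g·(Δρ/ρ₀)/Δz = 9.81 × 1.9254 × 10⁻³ / 28 = 6.7458 × 10⁻⁴ s⁻².
N = √(6.7458 × 10⁻⁴) = 0.025973 rad s⁻¹ → T = 2π/N = 241.91 s = 4.0318 min ≈ 4.03 min.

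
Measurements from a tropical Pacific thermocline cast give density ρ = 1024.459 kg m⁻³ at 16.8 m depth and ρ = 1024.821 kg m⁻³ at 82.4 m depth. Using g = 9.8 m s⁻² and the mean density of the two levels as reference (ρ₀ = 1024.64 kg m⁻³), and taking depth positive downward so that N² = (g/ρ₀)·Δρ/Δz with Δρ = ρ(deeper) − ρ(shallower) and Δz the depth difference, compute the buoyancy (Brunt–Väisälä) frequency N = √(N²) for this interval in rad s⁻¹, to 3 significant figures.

7.26 × 10⁻³ rad s⁻¹

Δρ = 1024.821 − 1024.459 = 0.362 kg m⁻³ over Δz = 82.4 − 16.8 = 65.6 m.
N² = (9.8/1024.64) × (0.362/65.6) = 5.2779 × 10⁻⁵ s⁻².
N = √(5.2779 × 10⁻⁵) = 7.2649 × 10⁻³ rad s⁻¹ ≈ 7.26 × 10⁻³ rad s⁻¹.
Since Δρ > 0 the layer is stably stratified.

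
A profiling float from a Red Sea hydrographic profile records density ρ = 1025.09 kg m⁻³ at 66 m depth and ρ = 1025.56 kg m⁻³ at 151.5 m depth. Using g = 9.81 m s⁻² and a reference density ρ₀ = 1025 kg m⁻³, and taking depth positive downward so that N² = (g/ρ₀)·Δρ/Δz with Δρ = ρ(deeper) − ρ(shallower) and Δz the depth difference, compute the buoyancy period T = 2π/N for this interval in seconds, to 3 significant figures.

866 s

Δρ = 1025.56 − 1025.09 = 0.47 kg m⁻³ over Δz = 151.5 − 66 = 85.5 m.
N² = (9.81/1025) × (0.47/85.5) = 5.2611 × 10⁻⁵ s⁻².
N = √(5.2611 × 10⁻⁵) = 7.2533 × 10⁻³ rad s⁻¹, so T = 2π/N = 866.25 s ≈ 866 s.
A positive N² confirms static stability across the interval.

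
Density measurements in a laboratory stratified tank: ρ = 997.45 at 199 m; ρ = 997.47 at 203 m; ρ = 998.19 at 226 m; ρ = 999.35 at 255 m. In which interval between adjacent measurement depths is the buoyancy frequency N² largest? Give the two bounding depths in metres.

226–255 m

Compute the density gradient over each adjacent pair:
  199–203 m: Δρ/Δz = 0.02/4 = 5.0 × 10⁻³ kg m⁻⁴
  203–226 m: Δρ/Δz = 0.72/23 = 0.031 kg m⁻⁴
  226–255 m: Δρ/Δz = 1.16/29 = 0.040 kg m⁻⁴
The largest gradient is in the 226–255 m interval — the pycnocline.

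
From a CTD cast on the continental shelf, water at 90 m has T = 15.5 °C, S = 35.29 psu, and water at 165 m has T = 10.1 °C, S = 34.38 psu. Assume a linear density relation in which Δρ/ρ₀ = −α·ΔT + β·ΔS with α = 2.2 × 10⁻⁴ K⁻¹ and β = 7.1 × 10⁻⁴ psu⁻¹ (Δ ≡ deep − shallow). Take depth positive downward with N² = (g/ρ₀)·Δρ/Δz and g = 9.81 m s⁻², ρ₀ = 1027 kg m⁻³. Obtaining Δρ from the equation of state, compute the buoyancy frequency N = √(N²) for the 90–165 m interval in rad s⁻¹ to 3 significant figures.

ΔT = -5.4 K, ΔS = -0.91 psu (deep − shallow).
Δρ/ρ₀ = −αΔT + βΔS = 1.188 × 10⁻³ − 6.461 × 10⁻⁴ = 5.419 × 10⁻⁴, so Δρ ≈ 0.5565 kg m⁻³.
N² = (g/ρ₀)·Δρ/Δz = g·(Δρ/ρ₀)/Δz = 9.81 × 5.419 × 10⁻⁴ / 75 = 7.0881 × 10⁻⁵ s⁻².
N = √(7.0881 × 10⁻⁵) = 8.4191 × 10⁻³ rad s⁻¹ ≈ 8.42 × 10⁻³ rad s⁻¹.

8.42 × 10⁻³ rad s⁻¹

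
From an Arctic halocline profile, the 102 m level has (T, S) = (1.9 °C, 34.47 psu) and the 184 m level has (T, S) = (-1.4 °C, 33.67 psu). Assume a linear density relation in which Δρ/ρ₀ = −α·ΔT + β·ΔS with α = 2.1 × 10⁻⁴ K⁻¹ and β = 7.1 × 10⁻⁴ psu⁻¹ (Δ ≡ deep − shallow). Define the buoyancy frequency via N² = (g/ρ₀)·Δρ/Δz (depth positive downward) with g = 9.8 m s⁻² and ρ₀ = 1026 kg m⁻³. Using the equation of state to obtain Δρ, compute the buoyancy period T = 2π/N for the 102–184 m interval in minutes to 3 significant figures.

27.1 min

ΔT = -3.3 K, ΔS = -0.80 psu (deep − shallow).
Δρ/ρ₀ = −αΔT + βΔS = 6.93 × 10⁻⁴ − 5.68 × 10⁻⁴ = 1.25 × 10⁻⁴, so Δρ ≈ 0.1283 kg m⁻³.
N² = (g/ρ₀)·Δρ/Δz = g·(Δρ/ρ₀)/Δz = 9.8 × 1.25 × 10⁻⁴ / 82 = 1.4939 × 10⁻⁵ s⁻².
N = √(1.4939 × 10⁻⁵) = 3.8651 × 10⁻³ rad s⁻¹ → T = 2π/N = 1.6256 × 10³ s = 27.093 min ≈ 27.1 min.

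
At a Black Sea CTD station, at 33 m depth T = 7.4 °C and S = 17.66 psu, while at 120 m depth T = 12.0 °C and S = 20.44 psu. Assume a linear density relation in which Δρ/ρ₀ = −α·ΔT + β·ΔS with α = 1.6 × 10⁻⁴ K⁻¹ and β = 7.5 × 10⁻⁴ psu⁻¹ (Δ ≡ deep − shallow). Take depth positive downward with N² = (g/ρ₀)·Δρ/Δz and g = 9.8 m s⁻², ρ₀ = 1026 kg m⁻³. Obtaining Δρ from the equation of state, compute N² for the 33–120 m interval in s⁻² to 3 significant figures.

ΔT = +4.6 K, ΔS = +2.78 psu (deep − shallow).
Δρ/ρ₀ = −αΔT + βΔS = -7.36 × 10⁻⁴ + 2.085 × 10⁻³ = 1.349 × 10⁻³, so Δρ ≈ 1.384 kg m⁻³.
N² = (g/ρ₀)·Δρ/Δz = g·(Δρ/ρ₀)/Δz = 9.8 × 1.349 × 10⁻³ / 87 = 1.5196 × 10⁻⁴ s⁻² ≈ 1.52 × 10⁻⁴ s⁻².

1.52 × 10⁻⁴ s⁻²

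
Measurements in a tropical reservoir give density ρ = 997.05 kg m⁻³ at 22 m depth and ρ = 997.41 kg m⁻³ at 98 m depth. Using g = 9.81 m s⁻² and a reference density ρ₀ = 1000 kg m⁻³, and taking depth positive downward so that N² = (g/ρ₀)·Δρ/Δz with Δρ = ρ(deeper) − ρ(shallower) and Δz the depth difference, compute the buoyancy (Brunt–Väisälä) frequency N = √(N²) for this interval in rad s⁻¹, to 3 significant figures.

6.82 × 10⁻³ rad s⁻¹

Δρ = 997.41 − 997.05 = 0.36 kg m⁻³ over Δz = 98 − 22 = 76 m.
N² = (9.81/1000) × (0.36/76) = 4.6468 × 10⁻⁵ s⁻².
N = √(4.6468 × 10⁻⁵) = 6.8167 × 10⁻³ rad s⁻¹ ≈ 6.82 × 10⁻³ rad s⁻¹.
A positive N² confirms static stability across the interval.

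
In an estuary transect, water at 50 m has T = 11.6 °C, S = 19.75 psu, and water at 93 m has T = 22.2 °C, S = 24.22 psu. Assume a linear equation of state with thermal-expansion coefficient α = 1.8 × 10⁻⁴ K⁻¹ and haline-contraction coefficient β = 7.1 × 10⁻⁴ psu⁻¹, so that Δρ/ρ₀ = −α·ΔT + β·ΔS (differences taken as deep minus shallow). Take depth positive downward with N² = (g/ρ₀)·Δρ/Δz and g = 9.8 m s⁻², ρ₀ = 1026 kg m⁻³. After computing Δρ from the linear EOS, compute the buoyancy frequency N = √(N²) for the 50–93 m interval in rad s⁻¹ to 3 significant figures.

ΔT = +10.6 K, ΔS = +4.47 psu (deep − shallow).
Δρ/ρ₀ = −αΔT + βΔS = -1.908 × 10⁻³ + 3.1737 × 10⁻³ = 1.2657 × 10⁻³, so Δρ ≈ 1.299 kg m⁻³.
N² = (g/ρ₀)·Δρ/Δz = g·(Δρ/ρ₀)/Δz = 9.8 × 1.2657 × 10⁻³ / 43 = 2.8846 × 10⁻⁴ s⁻².
N = √(2.8846 × 10⁻⁴) = 0.016984 rad s⁻¹ ≈ 0.0170 rad s⁻¹.

0.0170 rad s⁻¹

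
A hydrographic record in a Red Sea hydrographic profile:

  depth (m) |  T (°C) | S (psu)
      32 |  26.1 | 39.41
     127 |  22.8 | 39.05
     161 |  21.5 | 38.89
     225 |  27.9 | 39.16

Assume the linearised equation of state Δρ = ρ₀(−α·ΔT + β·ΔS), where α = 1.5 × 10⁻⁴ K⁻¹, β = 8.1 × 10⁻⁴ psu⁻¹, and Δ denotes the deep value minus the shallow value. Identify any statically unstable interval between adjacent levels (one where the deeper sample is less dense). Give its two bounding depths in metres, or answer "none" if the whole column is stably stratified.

Evaluate Δρ/ρ₀ = −αΔT + βΔS across each adjacent pair:
  32–127 m: −αΔT+βΔS = −(1.5 × 10⁻⁴)(-3.3)+(8.1 × 10⁻⁴)(-0.36) = 2.0 × 10⁻⁴ → stable
  127–161 m: −αΔT+βΔS = −(1.5 × 10⁻⁴)(-1.3)+(8.1 × 10⁻⁴)(-0.16) = 6.5 × 10⁻⁵ → stable
  161–225 m: −αΔT+βΔS = −(1.5 × 10⁻⁴)(+6.4)+(8.1 × 10⁻⁴)(+0.27) = -7.4 × 10⁻⁴ → UNSTABLE
The 161–225 m interval has Δρ < 0: lighter water underlies denser water.

161–225 m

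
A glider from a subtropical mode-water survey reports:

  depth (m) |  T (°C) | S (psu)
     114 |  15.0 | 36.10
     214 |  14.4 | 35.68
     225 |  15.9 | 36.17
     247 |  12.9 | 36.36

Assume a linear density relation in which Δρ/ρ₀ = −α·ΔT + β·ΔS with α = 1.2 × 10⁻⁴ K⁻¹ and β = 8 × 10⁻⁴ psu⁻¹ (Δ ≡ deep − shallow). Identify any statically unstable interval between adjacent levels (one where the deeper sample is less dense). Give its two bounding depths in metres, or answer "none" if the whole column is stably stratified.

Evaluate Δρ/ρ₀ = −αΔT + βΔS across each adjacent pair:
  114–214 m: −αΔT+βΔS = −(1.2 × 10⁻⁴)(-0.6)+(8 × 10⁻⁴)(-0.42) = -2.6 × 10⁻⁴ → UNSTABLE
  214–225 m: −αΔT+βΔS = −(1.2 × 10⁻⁴)(+1.5)+(8 × 10⁻⁴)(+0.49) = 2.1 × 10⁻⁴ → stable
  225–247 m: −αΔT+βΔS = −(1.2 × 10⁻⁴)(-3.0)+(8 × 10⁻⁴)(+0.19) = 5.1 × 10⁻⁴ → stable
The 114–214 m interval has Δρ < 0: lighter water underlies denser water.

114–214 m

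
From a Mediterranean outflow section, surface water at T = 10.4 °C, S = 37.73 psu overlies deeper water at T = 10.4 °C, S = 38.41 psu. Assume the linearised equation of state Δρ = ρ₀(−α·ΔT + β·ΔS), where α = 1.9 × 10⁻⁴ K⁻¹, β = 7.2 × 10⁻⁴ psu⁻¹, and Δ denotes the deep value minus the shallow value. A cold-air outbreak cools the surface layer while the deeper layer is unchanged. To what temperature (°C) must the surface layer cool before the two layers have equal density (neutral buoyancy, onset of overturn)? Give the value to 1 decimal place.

Neutral buoyancy requires Δρ = 0, i.e. −α(T_deep − T_surf′) + β(S_deep − S_surf) = 0.
T_surf′ = T_deep − (β/α)·ΔS = 10.4 − (7.2 × 10⁻⁴/1.9 × 10⁻⁴)·(+0.68) = 7.823 °C.
Cooling required: 10.4 − (7.823) = 2.577 °C.

7.8 °C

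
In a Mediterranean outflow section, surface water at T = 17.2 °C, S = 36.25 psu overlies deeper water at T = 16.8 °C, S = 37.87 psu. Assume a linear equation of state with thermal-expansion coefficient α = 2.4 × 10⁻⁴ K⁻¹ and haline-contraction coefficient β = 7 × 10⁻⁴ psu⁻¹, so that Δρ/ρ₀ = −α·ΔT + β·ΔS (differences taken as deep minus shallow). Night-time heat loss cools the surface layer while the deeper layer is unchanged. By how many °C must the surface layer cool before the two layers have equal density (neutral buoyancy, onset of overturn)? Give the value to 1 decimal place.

5.1 °C

Neutral buoyancy requires Δρ = 0, i.e. −α(T_deep − T_surf′) + β(S_deep − S_surf) = 0.
T_surf′ = T_deep − (β/α)·ΔS = 16.8 − (7 × 10⁻⁴/2.4 × 10⁻⁴)·(+1.62) = 12.075 °C.
Cooling required: 17.2 − (12.075) = 5.125 °C.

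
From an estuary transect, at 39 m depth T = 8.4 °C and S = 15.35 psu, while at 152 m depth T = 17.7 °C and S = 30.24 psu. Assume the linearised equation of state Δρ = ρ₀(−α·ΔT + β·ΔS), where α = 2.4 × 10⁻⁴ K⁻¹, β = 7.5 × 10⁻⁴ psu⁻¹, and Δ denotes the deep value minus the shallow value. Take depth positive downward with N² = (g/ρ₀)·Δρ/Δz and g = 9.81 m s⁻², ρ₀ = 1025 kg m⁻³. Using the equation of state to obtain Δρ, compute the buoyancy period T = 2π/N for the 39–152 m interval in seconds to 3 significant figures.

ΔT = +9.3 K, ΔS = +14.89 psu (deep − shallow).
Δρ/ρ₀ = −αΔT + βΔS = -2.232 × 10⁻³ + 0.0111675 = 8.9355 × 10⁻³, so Δρ ≈ 9.159 kg m⁻³.
N² = (g/ρ₀)·Δρ/Δz = g·(Δρ/ρ₀)/Δz = 9.81 × 8.9355 × 10⁻³ / 113 = 7.7573 × 10⁻⁴ s⁻².
N = √(7.7573 × 10⁻⁴) = 0.027852 rad s⁻¹ → T = 2π/N = 225.59 s ≈ 226 s.

226 s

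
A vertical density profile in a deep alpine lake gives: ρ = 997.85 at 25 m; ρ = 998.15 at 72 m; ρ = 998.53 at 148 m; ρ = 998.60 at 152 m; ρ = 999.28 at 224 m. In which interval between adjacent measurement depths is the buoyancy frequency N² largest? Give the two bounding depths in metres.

148–152 m

Compute the density gradient over each adjacent pair:
  25–72 m: Δρ/Δz = 0.30/47 = 6.4 × 10⁻³ kg m⁻⁴
  72–148 m: Δρ/Δz = 0.38/76 = 5.0 × 10⁻³ kg m⁻⁴
  148–152 m: Δρ/Δz = 0.07/4 = 0.018 kg m⁻⁴
  152–224 m: Δρ/Δz = 0.68/72 = 9.4 × 10⁻³ kg m⁻⁴
The largest gradient is in the 148–152 m interval — the pycnocline.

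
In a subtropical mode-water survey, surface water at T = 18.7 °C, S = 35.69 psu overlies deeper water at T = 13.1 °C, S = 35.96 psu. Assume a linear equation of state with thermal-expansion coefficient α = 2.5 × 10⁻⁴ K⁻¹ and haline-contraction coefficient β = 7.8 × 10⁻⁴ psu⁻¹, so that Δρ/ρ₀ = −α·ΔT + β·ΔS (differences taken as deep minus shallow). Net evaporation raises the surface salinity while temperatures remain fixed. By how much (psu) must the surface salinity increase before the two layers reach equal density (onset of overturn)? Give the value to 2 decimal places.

Neutral buoyancy requires −α(T_deep − T_surf) + β(S_deep − S_surf′) = 0.
S_surf′ = S_deep − (α/β)·ΔT = 35.96 − (2.5 × 10⁻⁴/7.8 × 10⁻⁴)·(-5.6) = 37.7549 psu.
Increase required: 37.7549 − 35.69 = 2.0649 psu.

2.06 psu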